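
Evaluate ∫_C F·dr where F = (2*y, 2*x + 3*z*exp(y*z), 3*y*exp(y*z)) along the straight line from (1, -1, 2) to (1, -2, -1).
-2 + 6*sinh(2)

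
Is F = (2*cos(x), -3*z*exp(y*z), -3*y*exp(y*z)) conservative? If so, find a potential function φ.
Yes, F is conservative. φ = -3*exp(y*z) + 2*sin(x)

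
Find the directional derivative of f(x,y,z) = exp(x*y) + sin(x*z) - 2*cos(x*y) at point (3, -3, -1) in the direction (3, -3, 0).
sqrt(2)*(-6 - exp(9)*cos(3) + 12*exp(9)*sin(9))*exp(-9)/2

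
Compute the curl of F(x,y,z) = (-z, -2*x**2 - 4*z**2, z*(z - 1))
(8*z, -1, -4*x)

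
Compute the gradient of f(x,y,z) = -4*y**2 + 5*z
(0, -8*y, 5)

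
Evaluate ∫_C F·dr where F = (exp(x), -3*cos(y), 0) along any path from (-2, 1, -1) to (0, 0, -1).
-exp(-2) + 1 + 3*sin(1)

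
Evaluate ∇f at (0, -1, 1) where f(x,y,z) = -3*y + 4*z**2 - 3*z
(0, -3, 5)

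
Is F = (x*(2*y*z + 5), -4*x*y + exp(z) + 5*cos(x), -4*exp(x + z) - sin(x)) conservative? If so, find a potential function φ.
No, ∇×F = (-exp(z), 2*x*y + 4*exp(x + z) + cos(x), -2*x*z - 4*y - 5*sin(x)) ≠ 0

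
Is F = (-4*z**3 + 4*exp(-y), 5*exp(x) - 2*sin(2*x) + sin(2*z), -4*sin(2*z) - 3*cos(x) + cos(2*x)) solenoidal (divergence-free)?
No, ∇·F = -8*cos(2*z)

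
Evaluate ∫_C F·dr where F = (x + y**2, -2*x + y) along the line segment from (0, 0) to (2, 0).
2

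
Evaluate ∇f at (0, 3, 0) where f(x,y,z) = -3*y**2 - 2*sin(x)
(-2, -18, 0)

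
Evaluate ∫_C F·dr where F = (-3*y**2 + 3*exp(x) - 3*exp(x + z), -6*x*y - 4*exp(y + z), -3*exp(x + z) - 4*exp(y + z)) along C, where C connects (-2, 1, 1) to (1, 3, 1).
-4*exp(4) - 33 - 3*exp(-2) + 3*exp(-1) + exp(2) + 3*E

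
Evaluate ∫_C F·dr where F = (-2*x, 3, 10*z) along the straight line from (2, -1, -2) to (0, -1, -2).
4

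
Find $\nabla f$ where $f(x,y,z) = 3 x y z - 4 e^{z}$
(3*y*z, 3*x*z, 3*x*y - 4*exp(z))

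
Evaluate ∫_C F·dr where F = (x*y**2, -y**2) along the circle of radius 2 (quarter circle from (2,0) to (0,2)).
-20/3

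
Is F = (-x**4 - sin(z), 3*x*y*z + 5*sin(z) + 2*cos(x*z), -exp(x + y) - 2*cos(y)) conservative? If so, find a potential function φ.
No, ∇×F = (-3*x*y + 2*x*sin(x*z) - exp(x + y) + 2*sin(y) - 5*cos(z), exp(x + y) - cos(z), z*(3*y - 2*sin(x*z))) ≠ 0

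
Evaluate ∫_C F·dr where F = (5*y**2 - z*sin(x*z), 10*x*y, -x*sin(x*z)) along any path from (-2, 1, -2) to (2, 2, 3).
-cos(4) + cos(6) + 50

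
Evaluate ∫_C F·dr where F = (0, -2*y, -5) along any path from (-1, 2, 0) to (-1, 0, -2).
14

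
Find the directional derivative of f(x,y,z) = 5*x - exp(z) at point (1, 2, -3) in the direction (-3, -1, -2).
sqrt(14)*(2 - 15*exp(3))*exp(-3)/14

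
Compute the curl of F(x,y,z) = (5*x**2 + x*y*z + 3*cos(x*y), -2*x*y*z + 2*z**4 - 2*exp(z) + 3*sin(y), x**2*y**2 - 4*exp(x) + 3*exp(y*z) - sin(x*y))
(2*x**2*y + 2*x*y - x*cos(x*y) - 8*z**3 + 3*z*exp(y*z) + 2*exp(z), -2*x*y**2 + x*y + y*cos(x*y) + 4*exp(x), -x*z + 3*x*sin(x*y) - 2*y*z)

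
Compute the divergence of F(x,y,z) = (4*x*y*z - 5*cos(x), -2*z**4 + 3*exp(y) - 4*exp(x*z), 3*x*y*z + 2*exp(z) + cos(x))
3*x*y + 4*y*z + 3*exp(y) + 2*exp(z) + 5*sin(x)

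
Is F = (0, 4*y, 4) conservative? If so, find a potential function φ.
Yes, F is conservative. φ = 2*y**2 + 4*z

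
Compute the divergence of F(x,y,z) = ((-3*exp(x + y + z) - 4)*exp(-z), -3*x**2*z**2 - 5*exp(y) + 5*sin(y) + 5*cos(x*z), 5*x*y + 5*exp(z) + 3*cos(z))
-5*exp(y) + 5*exp(z) - 3*exp(x + y) - 3*sin(z) + 5*cos(y)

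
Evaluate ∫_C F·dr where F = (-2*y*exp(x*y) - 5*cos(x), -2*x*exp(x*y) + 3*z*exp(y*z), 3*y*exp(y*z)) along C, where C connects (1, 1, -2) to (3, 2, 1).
-2*exp(6) - 5*sin(3) - 3*exp(-2) + 5*sin(1) + 2*E + 3*exp(2)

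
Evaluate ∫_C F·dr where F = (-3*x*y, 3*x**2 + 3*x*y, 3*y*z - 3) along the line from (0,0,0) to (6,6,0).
216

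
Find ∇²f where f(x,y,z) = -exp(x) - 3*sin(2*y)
-exp(x) + 12*sin(2*y)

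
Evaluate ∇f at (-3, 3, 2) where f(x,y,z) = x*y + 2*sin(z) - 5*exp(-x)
(3 + 5*exp(3), -3, 2*cos(2))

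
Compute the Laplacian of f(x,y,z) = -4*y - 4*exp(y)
-4*exp(y)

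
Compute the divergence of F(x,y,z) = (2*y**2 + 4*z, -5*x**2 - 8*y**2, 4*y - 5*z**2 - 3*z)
-16*y - 10*z - 3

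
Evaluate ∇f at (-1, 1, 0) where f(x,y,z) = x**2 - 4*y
(-2, -4, 0)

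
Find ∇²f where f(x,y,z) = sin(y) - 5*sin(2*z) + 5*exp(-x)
-sin(y) + 20*sin(2*z) + 5*exp(-x)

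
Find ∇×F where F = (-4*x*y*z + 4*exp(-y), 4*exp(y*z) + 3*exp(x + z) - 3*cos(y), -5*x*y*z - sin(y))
(-5*x*z - 4*y*exp(y*z) - 3*exp(x + z) - cos(y), y*(-4*x + 5*z), 4*x*z + 3*exp(x + z) + 4*exp(-y))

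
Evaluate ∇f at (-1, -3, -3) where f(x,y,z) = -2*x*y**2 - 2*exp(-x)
(-18 + 2*E, -12, 0)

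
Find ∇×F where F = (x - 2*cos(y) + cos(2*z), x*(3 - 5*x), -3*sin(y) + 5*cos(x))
(-3*cos(y), 5*sin(x) - 2*sin(2*z), -10*x - 2*sin(y) + 3)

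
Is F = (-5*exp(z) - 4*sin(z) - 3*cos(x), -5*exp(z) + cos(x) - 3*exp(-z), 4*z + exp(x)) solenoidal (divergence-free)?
No, ∇·F = 3*sin(x) + 4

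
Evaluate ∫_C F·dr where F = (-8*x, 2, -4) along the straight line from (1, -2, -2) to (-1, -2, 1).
-12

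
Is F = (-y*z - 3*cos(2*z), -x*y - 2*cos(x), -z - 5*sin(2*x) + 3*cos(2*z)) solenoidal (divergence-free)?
No, ∇·F = -x - 6*sin(2*z) - 1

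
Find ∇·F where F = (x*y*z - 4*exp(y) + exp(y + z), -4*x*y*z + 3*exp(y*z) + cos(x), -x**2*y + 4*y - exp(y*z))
-4*x*z + y*z - y*exp(y*z) + 3*z*exp(y*z)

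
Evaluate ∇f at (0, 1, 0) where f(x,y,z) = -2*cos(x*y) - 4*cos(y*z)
(0, 0, 0)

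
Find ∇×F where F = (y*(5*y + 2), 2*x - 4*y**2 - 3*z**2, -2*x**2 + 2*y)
(6*z + 2, 4*x, -10*y)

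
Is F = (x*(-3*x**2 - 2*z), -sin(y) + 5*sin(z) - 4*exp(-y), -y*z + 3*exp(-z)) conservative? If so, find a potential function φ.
No, ∇×F = (-z - 5*cos(z), -2*x, 0) ≠ 0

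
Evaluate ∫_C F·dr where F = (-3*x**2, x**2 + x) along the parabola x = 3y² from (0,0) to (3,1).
-121/5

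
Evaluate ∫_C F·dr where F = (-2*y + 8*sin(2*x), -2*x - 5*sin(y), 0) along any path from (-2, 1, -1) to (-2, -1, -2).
-8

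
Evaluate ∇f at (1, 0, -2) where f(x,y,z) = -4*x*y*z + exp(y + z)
(0, exp(-2) + 8, exp(-2))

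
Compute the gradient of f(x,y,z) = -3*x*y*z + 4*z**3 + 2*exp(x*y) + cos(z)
(y*(-3*z + 2*exp(x*y)), x*(-3*z + 2*exp(x*y)), -3*x*y + 12*z**2 - sin(z))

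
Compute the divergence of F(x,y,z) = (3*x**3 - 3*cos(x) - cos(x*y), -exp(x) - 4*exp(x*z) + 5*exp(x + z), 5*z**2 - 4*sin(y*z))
9*x**2 + y*sin(x*y) - 4*y*cos(y*z) + 10*z + 3*sin(x)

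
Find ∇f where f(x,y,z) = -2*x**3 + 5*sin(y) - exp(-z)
(-6*x**2, 5*cos(y), exp(-z))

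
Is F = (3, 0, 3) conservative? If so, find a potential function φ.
Yes, F is conservative. φ = 3*x + 3*z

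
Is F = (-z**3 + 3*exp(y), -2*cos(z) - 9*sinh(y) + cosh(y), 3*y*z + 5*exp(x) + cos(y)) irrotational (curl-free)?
No, ∇×F = (3*z - sin(y) - 2*sin(z), -3*z**2 - 5*exp(x), -3*exp(y))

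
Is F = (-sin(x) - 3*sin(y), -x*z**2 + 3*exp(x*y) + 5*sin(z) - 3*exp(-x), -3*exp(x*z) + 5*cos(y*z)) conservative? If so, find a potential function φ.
No, ∇×F = (2*x*z - 5*z*sin(y*z) - 5*cos(z), 3*z*exp(x*z), 3*y*exp(x*y) - z**2 + 3*cos(y) + 3*exp(-x)) ≠ 0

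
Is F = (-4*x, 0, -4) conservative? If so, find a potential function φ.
Yes, F is conservative. φ = -2*x**2 - 4*z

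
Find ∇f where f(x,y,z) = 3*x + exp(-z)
(3, 0, -exp(-z))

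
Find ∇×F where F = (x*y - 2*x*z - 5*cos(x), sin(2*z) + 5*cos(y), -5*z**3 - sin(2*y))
(-2*cos(2*y) - 2*cos(2*z), -2*x, -x)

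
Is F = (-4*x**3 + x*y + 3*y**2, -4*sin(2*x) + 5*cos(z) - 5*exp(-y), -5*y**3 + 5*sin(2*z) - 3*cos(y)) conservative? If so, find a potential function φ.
No, ∇×F = (-15*y**2 + 3*sin(y) + 5*sin(z), 0, -x - 6*y - 8*cos(2*x)) ≠ 0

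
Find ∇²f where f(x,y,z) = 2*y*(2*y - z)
8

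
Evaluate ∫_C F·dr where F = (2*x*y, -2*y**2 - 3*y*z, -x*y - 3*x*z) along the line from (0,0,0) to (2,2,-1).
10/3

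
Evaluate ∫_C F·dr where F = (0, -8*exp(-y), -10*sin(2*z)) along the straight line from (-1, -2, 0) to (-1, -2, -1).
-5 + 5*cos(2)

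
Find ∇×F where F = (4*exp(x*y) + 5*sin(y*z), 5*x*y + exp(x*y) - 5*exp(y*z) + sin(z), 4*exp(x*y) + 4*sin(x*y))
(4*x*exp(x*y) + 4*x*cos(x*y) + 5*y*exp(y*z) - cos(z), y*(-4*exp(x*y) - 4*cos(x*y) + 5*cos(y*z)), -4*x*exp(x*y) + y*exp(x*y) + 5*y - 5*z*cos(y*z))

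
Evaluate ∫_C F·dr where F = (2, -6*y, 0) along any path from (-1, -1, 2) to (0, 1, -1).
2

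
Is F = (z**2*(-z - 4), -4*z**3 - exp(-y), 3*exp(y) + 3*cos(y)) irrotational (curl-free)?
No, ∇×F = (12*z**2 + 3*exp(y) - 3*sin(y), z*(-3*z - 8), 0)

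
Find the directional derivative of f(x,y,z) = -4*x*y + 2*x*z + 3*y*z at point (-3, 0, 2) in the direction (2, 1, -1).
16*sqrt(6)/3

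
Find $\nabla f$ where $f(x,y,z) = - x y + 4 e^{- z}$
(-y, -x, -4*exp(-z))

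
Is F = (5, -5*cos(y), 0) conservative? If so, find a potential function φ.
Yes, F is conservative. φ = 5*x - 5*sin(y)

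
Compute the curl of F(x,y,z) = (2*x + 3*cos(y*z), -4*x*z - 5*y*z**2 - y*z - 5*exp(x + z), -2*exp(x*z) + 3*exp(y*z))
(4*x + 10*y*z + y + 3*z*exp(y*z) + 5*exp(x + z), -3*y*sin(y*z) + 2*z*exp(x*z), 3*z*sin(y*z) - 4*z - 5*exp(x + z))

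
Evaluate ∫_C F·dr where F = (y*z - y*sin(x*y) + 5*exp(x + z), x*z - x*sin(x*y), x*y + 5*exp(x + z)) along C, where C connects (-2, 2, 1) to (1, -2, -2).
cos(2) - cos(4) + 8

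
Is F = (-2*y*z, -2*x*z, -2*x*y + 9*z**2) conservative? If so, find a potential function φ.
Yes, F is conservative. φ = z*(-2*x*y + 3*z**2)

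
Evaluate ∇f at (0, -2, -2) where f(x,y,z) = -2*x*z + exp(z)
(4, 0, exp(-2))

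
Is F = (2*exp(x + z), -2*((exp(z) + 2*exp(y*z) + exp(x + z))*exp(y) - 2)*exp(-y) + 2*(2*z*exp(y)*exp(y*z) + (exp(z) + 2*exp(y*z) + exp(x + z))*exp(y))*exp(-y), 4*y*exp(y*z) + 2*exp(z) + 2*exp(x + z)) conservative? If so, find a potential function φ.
Yes, F is conservative. φ = 2*((exp(z) + 2*exp(y*z) + exp(x + z))*exp(y) - 2)*exp(-y)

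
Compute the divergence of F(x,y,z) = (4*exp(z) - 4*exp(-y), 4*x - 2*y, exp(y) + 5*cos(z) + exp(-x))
-5*sin(z) - 2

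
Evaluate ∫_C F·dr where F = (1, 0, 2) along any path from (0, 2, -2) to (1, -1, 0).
5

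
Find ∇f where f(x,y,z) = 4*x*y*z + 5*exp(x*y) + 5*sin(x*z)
(4*y*z + 5*y*exp(x*y) + 5*z*cos(x*z), x*(4*z + 5*exp(x*y)), x*(4*y + 5*cos(x*z)))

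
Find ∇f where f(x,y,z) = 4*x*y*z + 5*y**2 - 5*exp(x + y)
(4*y*z - 5*exp(x + y), 4*x*z + 10*y - 5*exp(x + y), 4*x*y)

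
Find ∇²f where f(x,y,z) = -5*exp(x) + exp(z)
-5*exp(x) + exp(z)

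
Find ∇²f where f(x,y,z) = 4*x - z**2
-2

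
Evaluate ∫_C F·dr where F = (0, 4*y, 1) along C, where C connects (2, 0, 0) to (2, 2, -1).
7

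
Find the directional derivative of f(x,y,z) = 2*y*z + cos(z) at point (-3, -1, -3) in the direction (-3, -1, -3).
3*sqrt(19)*(4 - sin(3))/19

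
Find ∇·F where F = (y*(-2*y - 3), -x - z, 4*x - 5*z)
-5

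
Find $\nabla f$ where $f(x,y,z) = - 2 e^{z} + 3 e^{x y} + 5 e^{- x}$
(3*y*exp(x*y) - 5*exp(-x), 3*x*exp(x*y), -2*exp(z))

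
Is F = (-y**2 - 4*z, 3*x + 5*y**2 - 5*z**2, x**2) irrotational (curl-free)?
No, ∇×F = (10*z, -2*x - 4, 2*y + 3)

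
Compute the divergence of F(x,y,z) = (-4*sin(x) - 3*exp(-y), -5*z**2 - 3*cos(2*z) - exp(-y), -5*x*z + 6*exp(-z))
-5*x - 4*cos(x) - 6*exp(-z) + exp(-y)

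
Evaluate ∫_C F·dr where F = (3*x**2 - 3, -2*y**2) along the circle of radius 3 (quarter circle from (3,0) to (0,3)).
-36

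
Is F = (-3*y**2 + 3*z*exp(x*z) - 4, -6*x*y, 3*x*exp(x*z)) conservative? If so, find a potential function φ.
Yes, F is conservative. φ = -3*x*y**2 - 4*x + 3*exp(x*z)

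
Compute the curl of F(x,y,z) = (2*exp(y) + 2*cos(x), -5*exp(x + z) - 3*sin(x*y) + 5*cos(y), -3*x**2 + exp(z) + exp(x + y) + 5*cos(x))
(exp(x + y) + 5*exp(x + z), 6*x - exp(x + y) + 5*sin(x), -3*y*cos(x*y) - 2*exp(y) - 5*exp(x + z))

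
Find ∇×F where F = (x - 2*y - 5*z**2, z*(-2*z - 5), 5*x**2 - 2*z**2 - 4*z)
(4*z + 5, -10*x - 10*z, 2)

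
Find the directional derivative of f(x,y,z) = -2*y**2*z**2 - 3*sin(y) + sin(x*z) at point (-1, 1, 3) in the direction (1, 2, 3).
-3*sqrt(14)*(cos(1) + 18)/7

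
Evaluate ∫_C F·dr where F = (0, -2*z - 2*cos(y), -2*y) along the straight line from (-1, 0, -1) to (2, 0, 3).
0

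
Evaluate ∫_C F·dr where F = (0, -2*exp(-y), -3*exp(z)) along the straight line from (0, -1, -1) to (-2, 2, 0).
-2*E - 3 + 2*exp(-2) + 3*exp(-1)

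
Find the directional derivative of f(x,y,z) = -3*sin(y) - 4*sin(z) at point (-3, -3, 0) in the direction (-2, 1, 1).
-sqrt(6)*(3*cos(3) + 4)/6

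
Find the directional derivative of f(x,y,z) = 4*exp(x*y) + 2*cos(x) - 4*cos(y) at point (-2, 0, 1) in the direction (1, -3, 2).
sqrt(14)*(sin(2) + 12)/7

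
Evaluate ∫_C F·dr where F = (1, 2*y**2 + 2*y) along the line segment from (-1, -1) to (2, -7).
-177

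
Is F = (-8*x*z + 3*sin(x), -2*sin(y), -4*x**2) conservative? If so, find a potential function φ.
Yes, F is conservative. φ = -4*x**2*z - 3*cos(x) + 2*cos(y)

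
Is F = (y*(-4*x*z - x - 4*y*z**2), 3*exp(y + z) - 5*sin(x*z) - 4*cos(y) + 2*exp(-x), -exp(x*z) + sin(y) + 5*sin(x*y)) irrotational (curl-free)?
No, ∇×F = (5*x*cos(x*y) + 5*x*cos(x*z) - 3*exp(y + z) + cos(y), -4*y*(x + 2*y*z) - 5*y*cos(x*y) + z*exp(x*z), 4*x*z + x + 8*y*z**2 - 5*z*cos(x*z) - 2*exp(-x))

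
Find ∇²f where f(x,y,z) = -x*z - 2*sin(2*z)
8*sin(2*z)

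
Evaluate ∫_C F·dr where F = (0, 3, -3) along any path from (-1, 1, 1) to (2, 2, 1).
3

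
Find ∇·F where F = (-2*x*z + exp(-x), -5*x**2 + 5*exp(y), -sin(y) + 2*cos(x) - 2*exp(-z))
-2*z + 5*exp(y) + 2*exp(-z) - exp(-x)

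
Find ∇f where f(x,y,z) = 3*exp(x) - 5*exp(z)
(3*exp(x), 0, -5*exp(z))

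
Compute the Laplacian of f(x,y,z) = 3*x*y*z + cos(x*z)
(-x**2 - z**2)*cos(x*z)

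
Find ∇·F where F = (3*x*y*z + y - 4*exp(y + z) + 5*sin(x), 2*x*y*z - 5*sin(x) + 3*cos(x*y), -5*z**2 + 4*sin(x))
2*x*z - 3*x*sin(x*y) + 3*y*z - 10*z + 5*cos(x)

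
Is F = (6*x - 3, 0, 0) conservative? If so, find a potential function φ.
Yes, F is conservative. φ = 3*x*(x - 1)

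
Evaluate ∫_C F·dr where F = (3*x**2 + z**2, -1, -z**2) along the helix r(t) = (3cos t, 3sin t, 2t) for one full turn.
pi**2*(48 - 64*pi/3)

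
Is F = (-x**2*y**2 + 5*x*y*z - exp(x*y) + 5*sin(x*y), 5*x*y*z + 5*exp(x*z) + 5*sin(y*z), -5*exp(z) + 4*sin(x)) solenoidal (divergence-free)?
No, ∇·F = -2*x*y**2 + 5*x*z + 5*y*z - y*exp(x*y) + 5*y*cos(x*y) + 5*z*cos(y*z) - 5*exp(z)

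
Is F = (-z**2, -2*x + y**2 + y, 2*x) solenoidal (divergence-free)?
No, ∇·F = 2*y + 1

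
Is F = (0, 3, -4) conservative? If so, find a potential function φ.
Yes, F is conservative. φ = 3*y - 4*z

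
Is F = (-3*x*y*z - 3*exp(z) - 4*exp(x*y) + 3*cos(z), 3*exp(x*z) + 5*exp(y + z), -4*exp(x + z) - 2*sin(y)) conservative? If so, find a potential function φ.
No, ∇×F = (-3*x*exp(x*z) - 5*exp(y + z) - 2*cos(y), -3*x*y - 3*exp(z) + 4*exp(x + z) - 3*sin(z), 3*x*z + 4*x*exp(x*y) + 3*z*exp(x*z)) ≠ 0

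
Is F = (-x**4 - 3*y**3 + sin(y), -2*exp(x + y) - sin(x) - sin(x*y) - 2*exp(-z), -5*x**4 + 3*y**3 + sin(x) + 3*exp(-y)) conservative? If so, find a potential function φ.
No, ∇×F = (9*y**2 - 2*exp(-z) - 3*exp(-y), 20*x**3 - cos(x), 9*y**2 - y*cos(x*y) - 2*exp(x + y) - cos(x) - cos(y)) ≠ 0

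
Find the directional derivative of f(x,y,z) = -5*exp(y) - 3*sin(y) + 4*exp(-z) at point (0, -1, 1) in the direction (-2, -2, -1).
2*cos(1) + 14*exp(-1)/3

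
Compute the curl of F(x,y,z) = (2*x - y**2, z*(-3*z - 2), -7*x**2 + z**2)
(6*z + 2, 14*x, 2*y)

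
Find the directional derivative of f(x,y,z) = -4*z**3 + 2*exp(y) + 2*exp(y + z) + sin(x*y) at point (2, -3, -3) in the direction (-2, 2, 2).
sqrt(3)*(-108*exp(6) + 4 + 2*exp(3) + 5*exp(6)*cos(6))*exp(-6)/3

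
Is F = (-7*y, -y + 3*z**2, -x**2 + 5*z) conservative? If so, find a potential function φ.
No, ∇×F = (-6*z, 2*x, 7) ≠ 0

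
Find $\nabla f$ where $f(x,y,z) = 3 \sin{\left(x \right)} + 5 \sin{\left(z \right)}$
(3*cos(x), 0, 5*cos(z))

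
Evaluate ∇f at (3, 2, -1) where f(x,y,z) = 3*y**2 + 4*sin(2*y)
(0, 8*cos(4) + 12, 0)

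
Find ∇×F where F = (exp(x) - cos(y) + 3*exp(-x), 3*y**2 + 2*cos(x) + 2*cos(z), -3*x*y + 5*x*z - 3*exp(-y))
(-3*x + 2*sin(z) + 3*exp(-y), 3*y - 5*z, -2*sin(x) - sin(y))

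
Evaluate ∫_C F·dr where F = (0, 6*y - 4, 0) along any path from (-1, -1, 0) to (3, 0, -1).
-7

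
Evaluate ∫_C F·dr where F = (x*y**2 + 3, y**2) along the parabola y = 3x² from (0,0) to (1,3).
27/2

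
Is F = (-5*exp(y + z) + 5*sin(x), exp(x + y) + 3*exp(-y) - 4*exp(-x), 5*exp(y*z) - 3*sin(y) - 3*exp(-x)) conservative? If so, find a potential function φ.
No, ∇×F = (5*z*exp(y*z) - 3*cos(y), (-5*exp(x + y + z) - 3)*exp(-x), ((exp(x + y) + 5*exp(y + z))*exp(x) + 4)*exp(-x)) ≠ 0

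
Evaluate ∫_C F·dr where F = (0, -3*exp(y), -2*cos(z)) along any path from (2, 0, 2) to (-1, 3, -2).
-3*exp(3) + 3 + 4*sin(2)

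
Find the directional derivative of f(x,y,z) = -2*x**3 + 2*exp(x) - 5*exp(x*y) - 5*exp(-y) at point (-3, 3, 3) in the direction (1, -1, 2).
sqrt(6)*(-18*exp(9) - exp(6) - 10)*exp(-9)/2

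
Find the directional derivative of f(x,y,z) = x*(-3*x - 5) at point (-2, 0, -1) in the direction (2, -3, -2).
14*sqrt(17)/17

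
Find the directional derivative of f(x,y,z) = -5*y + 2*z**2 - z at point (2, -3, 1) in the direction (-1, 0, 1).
3*sqrt(2)/2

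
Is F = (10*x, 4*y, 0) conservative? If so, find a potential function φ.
Yes, F is conservative. φ = 5*x**2 + 2*y**2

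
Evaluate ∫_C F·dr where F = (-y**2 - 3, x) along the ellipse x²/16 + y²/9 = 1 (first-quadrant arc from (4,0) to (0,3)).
3*pi + 36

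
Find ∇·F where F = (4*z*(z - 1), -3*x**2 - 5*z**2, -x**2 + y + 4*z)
4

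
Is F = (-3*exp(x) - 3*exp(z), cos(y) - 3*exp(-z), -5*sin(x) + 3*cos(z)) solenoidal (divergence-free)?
No, ∇·F = -3*exp(x) - sin(y) - 3*sin(z)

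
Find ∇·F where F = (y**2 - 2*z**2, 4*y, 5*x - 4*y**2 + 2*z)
6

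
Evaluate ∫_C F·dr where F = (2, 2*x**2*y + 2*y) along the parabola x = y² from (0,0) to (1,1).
10/3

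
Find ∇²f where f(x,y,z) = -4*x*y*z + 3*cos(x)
-3*cos(x)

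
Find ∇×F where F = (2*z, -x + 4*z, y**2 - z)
(2*y - 4, 2, -1)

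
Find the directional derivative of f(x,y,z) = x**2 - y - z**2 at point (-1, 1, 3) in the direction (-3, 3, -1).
9*sqrt(19)/19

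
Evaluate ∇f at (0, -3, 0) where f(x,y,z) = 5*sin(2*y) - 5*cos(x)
(0, 10*cos(6), 0)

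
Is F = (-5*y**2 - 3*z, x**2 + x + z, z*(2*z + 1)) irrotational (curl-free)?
No, ∇×F = (-1, -3, 2*x + 10*y + 1)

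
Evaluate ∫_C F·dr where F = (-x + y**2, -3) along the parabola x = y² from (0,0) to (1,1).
-3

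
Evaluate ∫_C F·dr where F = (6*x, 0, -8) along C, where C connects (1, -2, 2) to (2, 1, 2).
9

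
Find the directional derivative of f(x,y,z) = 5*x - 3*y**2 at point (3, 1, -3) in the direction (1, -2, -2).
17/3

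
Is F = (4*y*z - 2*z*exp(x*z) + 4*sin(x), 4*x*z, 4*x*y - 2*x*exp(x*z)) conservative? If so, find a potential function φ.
Yes, F is conservative. φ = 4*x*y*z - 2*exp(x*z) - 4*cos(x)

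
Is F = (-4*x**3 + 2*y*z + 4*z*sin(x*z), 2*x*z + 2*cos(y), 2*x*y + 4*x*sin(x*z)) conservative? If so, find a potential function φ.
Yes, F is conservative. φ = -x**4 + 2*x*y*z + 2*sin(y) - 4*cos(x*z)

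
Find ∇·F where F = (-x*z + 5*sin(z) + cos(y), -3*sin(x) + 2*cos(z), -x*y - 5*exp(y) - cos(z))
-z + sin(z)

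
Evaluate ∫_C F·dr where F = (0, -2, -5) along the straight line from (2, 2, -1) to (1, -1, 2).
-9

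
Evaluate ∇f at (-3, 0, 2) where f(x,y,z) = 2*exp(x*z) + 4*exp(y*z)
(4*exp(-6), 8, -6*exp(-6))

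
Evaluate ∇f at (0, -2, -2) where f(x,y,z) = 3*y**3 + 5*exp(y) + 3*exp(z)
(0, 5*exp(-2) + 36, 3*exp(-2))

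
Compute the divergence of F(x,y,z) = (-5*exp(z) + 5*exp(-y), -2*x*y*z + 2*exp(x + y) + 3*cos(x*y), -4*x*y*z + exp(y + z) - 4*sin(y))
-4*x*y - 2*x*z - 3*x*sin(x*y) + 2*exp(x + y) + exp(y + z)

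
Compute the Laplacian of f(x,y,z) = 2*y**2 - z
4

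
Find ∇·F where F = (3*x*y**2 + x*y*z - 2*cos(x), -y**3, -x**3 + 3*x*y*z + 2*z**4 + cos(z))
3*x*y + y*z + 8*z**3 + 2*sin(x) - sin(z)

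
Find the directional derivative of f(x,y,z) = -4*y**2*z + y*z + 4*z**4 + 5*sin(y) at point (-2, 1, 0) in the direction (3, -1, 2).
-sqrt(14)*(5*cos(1) + 6)/14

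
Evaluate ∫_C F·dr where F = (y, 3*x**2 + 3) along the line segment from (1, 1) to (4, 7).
156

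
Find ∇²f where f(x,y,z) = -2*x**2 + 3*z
-4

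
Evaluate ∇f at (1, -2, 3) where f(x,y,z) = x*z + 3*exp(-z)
(3, 0, 1 - 3*exp(-3))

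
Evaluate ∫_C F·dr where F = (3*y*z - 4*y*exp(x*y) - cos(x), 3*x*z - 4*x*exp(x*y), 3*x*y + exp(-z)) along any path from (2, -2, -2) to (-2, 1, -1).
-18 - E - 4*exp(-2) + 4*exp(-4) + 2*sin(2) + exp(2)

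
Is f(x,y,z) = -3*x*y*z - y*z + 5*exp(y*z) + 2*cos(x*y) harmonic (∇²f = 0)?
No, ∇²f = -2*x**2*cos(x*y) + 5*y**2*exp(y*z) - 2*y**2*cos(x*y) + 5*z**2*exp(y*z)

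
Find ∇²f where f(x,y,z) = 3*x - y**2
-2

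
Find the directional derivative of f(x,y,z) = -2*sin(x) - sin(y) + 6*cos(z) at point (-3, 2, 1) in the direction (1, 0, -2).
2*sqrt(5)*(-cos(3) + 6*sin(1))/5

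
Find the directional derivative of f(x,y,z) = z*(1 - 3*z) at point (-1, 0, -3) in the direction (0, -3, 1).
19*sqrt(10)/10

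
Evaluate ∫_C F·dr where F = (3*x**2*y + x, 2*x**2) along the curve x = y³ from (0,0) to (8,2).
34656/35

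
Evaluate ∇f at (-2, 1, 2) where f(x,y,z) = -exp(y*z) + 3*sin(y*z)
(0, -2*exp(2) + 6*cos(2), -exp(2) + 3*cos(2))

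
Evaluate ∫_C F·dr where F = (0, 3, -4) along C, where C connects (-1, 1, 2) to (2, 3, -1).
18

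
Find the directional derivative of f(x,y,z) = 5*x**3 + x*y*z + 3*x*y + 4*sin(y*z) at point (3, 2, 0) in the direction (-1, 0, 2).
-113*sqrt(5)/5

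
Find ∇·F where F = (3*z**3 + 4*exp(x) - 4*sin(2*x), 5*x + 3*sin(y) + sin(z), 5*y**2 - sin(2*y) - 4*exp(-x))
4*exp(x) - 8*cos(2*x) + 3*cos(y)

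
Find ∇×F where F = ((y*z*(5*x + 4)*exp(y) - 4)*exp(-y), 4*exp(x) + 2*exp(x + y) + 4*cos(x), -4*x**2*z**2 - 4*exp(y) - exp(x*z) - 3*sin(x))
(-4*exp(y), 8*x*z**2 + y*(5*x + 4) + z*exp(x*z) + 3*cos(x), -5*x*z - 4*z + 4*exp(x) + 2*exp(x + y) - 4*sin(x) - 4*exp(-y))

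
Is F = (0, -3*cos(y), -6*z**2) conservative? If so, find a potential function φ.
Yes, F is conservative. φ = -2*z**3 - 3*sin(y)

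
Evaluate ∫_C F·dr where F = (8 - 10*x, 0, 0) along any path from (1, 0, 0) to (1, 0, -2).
0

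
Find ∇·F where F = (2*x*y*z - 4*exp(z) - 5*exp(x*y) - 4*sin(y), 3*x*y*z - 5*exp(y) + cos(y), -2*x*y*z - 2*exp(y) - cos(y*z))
-2*x*y + 3*x*z + 2*y*z - 5*y*exp(x*y) + y*sin(y*z) - 5*exp(y) - sin(y)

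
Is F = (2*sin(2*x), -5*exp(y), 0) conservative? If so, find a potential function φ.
Yes, F is conservative. φ = -5*exp(y) - cos(2*x)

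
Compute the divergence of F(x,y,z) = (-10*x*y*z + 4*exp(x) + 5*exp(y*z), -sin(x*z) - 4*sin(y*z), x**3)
-10*y*z - 4*z*cos(y*z) + 4*exp(x)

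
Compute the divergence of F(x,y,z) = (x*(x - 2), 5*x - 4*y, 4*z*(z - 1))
2*x + 8*z - 10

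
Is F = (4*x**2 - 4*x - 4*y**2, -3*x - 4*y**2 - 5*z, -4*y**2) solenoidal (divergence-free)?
No, ∇·F = 8*x - 8*y - 4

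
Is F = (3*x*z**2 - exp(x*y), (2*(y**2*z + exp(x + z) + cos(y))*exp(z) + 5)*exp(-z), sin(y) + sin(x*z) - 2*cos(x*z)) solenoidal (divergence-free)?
No, ∇·F = 2*x*sin(x*z) + x*cos(x*z) + 4*y*z - y*exp(x*y) + 3*z**2 - 2*sin(y)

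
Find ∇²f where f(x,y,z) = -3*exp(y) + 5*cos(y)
-3*exp(y) - 5*cos(y)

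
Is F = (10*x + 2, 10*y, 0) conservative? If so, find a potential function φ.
Yes, F is conservative. φ = 5*x**2 + 2*x + 5*y**2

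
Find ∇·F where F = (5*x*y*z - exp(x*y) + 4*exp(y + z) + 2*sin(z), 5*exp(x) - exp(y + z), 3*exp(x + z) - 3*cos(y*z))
5*y*z - y*exp(x*y) + 3*y*sin(y*z) + 3*exp(x + z) - exp(y + z)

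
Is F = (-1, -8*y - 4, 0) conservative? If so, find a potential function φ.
Yes, F is conservative. φ = -x - 4*y**2 - 4*y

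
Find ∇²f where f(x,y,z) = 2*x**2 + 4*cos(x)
4 - 4*cos(x)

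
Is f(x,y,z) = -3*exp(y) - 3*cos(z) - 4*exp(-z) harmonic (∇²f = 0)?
No, ∇²f = -3*exp(y) + 3*cos(z) - 4*exp(-z)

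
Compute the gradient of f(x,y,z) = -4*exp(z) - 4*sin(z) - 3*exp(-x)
(3*exp(-x), 0, -4*exp(z) - 4*cos(z))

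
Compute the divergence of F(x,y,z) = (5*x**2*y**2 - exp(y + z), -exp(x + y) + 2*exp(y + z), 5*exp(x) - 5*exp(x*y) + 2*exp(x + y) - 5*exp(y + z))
10*x*y**2 - exp(x + y) - 3*exp(y + z)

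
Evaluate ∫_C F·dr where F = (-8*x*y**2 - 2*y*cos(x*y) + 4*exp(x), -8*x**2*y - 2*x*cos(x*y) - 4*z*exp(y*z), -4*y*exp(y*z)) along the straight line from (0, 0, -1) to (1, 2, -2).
-16 - 2*sin(2) - 4*exp(-4) + 4*E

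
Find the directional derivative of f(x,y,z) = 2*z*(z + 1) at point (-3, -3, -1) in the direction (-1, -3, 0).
0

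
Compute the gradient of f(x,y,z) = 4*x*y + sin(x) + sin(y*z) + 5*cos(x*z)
(4*y - 5*z*sin(x*z) + cos(x), 4*x + z*cos(y*z), -5*x*sin(x*z) + y*cos(y*z))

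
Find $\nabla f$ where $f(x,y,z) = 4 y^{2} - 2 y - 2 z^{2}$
(0, 8*y - 2, -4*z)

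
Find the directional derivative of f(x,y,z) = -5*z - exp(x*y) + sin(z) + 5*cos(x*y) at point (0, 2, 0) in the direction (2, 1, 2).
-4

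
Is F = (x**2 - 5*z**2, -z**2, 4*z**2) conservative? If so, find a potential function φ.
No, ∇×F = (2*z, -10*z, 0) ≠ 0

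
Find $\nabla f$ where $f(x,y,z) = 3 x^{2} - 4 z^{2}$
(6*x, 0, -8*z)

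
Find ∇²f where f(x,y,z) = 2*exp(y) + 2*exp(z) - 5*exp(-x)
2*exp(y) + 2*exp(z) - 5*exp(-x)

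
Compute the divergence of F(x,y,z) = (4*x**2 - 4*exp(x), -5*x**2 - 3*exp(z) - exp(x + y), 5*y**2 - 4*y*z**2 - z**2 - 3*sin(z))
8*x - 8*y*z - 2*z - 4*exp(x) - exp(x + y) - 3*cos(z)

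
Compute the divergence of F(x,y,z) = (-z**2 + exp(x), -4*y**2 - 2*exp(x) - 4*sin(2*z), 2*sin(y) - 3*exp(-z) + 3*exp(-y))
-8*y + exp(x) + 3*exp(-z)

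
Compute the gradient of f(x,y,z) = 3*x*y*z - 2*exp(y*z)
(3*y*z, z*(3*x - 2*exp(y*z)), y*(3*x - 2*exp(y*z)))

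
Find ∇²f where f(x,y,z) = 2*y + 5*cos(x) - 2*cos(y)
-5*cos(x) + 2*cos(y)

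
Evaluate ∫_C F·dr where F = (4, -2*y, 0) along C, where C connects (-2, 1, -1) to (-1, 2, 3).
1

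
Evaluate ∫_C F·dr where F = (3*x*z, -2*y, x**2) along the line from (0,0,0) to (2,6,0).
-36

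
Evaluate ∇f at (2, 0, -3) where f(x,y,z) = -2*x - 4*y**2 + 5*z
(-2, 0, 5)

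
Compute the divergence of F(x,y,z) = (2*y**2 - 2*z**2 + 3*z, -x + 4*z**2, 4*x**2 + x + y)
0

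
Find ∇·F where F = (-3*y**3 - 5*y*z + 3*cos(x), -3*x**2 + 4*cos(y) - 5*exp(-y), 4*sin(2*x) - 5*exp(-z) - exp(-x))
-3*sin(x) - 4*sin(y) + 5*exp(-z) + 5*exp(-y)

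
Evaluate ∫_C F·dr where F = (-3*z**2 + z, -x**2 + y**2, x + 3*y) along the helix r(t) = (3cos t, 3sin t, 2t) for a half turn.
-108 - 6*pi + 36*pi**2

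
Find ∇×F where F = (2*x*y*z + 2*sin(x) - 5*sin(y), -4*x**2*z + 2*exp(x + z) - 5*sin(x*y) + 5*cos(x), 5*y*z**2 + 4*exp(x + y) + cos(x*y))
(4*x**2 - x*sin(x*y) + 5*z**2 + 4*exp(x + y) - 2*exp(x + z), 2*x*y + y*sin(x*y) - 4*exp(x + y), -10*x*z - 5*y*cos(x*y) + 2*exp(x + z) - 5*sin(x) + 5*cos(y))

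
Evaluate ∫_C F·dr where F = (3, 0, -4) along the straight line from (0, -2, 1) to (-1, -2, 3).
-11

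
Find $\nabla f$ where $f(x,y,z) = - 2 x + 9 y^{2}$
(-2, 18*y, 0)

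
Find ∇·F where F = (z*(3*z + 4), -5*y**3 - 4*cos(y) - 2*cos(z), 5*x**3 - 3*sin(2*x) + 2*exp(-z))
-15*y**2 + 4*sin(y) - 2*exp(-z)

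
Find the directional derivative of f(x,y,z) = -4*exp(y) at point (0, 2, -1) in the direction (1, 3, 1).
-12*sqrt(11)*exp(2)/11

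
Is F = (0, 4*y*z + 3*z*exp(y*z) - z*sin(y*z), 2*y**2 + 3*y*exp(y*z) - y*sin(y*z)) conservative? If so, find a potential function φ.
Yes, F is conservative. φ = 2*y**2*z + 3*exp(y*z) + cos(y*z)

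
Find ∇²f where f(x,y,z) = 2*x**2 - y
4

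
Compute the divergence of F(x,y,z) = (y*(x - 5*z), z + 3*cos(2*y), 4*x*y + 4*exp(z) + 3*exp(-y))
y + 4*exp(z) - 6*sin(2*y)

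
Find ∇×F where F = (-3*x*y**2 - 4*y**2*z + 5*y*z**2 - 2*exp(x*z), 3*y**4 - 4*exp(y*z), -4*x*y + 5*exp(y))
(-4*x + 4*y*exp(y*z) + 5*exp(y), -2*x*exp(x*z) - 4*y**2 + 10*y*z + 4*y, 6*x*y + 8*y*z - 5*z**2)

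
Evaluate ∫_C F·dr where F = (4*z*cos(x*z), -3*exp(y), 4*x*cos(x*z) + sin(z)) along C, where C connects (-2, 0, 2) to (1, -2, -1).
-4*sin(1) + 4*sin(4) - cos(1) + cos(2) - 3*exp(-2) + 3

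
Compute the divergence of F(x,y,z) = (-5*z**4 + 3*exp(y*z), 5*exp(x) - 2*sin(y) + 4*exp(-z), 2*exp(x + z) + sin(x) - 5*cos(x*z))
5*x*sin(x*z) + 2*exp(x + z) - 2*cos(y)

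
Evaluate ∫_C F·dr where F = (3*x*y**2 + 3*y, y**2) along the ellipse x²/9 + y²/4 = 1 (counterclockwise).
-18*pi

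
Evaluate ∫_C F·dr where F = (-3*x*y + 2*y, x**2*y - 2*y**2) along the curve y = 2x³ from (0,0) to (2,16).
-35536/15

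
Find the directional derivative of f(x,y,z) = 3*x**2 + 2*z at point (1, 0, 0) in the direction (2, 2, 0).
3*sqrt(2)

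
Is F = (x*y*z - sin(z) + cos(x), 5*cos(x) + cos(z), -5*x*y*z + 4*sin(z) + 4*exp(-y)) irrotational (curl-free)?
No, ∇×F = (-5*x*z + sin(z) - 4*exp(-y), x*y + 5*y*z - cos(z), -x*z - 5*sin(x))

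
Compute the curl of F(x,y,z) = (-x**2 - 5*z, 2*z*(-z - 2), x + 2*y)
(4*z + 6, -6, 0)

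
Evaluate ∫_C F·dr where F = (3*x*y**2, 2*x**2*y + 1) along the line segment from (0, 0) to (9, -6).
3639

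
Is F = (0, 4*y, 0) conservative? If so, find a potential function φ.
Yes, F is conservative. φ = 2*y**2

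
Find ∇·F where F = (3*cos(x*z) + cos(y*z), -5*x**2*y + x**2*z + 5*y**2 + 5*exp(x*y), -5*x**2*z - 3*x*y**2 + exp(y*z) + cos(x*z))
-10*x**2 + 5*x*exp(x*y) - x*sin(x*z) + y*exp(y*z) + 10*y - 3*z*sin(x*z)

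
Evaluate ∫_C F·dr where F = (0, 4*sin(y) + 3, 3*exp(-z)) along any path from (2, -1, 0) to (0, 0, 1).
-3*exp(-1) + 2 + 4*cos(1)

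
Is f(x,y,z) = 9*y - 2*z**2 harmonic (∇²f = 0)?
No, ∇²f = -4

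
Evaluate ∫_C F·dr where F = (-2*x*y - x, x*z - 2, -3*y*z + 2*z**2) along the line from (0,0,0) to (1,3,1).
-59/6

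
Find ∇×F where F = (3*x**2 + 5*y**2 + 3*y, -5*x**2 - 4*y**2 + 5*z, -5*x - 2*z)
(-5, 5, -10*x - 10*y - 3)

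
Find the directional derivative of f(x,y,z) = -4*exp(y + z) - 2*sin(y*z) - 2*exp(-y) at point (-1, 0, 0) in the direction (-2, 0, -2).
2*sqrt(2)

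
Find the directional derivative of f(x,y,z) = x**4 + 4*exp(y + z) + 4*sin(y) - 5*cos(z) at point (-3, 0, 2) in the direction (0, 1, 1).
sqrt(2)*(4 + 5*sin(2) + 8*exp(2))/2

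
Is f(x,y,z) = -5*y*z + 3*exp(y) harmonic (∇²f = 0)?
No, ∇²f = 3*exp(y)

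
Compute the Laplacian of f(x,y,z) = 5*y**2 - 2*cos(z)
2*cos(z) + 10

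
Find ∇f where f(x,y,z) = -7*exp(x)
(-7*exp(x), 0, 0)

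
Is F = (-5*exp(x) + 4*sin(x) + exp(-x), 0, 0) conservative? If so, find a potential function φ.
Yes, F is conservative. φ = -5*exp(x) - 4*cos(x) - exp(-x)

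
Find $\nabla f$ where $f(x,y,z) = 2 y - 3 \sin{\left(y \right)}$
(0, 2 - 3*cos(y), 0)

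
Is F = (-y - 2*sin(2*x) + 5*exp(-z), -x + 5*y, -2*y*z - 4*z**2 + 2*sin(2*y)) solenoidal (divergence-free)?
No, ∇·F = -2*y - 8*z - 4*cos(2*x) + 5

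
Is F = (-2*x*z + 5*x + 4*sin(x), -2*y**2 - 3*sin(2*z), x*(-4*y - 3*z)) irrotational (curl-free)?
No, ∇×F = (-4*x + 6*cos(2*z), -2*x + 4*y + 3*z, 0)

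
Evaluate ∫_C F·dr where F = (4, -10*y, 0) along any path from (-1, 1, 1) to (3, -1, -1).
16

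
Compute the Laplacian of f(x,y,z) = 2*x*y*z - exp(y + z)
-2*exp(y + z)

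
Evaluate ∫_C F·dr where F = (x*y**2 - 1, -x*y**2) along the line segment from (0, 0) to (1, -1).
-1/2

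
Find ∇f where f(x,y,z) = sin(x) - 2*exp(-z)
(cos(x), 0, 2*exp(-z))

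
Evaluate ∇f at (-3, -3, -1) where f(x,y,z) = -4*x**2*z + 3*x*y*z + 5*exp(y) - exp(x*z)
(-15 + exp(3), 5*exp(-3) + 9, -9 + 3*exp(3))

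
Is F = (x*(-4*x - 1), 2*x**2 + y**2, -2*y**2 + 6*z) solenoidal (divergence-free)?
No, ∇·F = -8*x + 2*y + 5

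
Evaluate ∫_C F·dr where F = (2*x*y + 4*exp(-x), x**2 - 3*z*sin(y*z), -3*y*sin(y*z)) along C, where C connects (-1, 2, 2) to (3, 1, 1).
-4*exp(-3) + 3*cos(1) - 3*cos(4) + 7 + 4*E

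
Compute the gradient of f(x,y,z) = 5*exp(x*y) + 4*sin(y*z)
(5*y*exp(x*y), 5*x*exp(x*y) + 4*z*cos(y*z), 4*y*cos(y*z))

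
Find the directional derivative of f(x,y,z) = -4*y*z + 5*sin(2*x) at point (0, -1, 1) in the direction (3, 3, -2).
5*sqrt(22)/11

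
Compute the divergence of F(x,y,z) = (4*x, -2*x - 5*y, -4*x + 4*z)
3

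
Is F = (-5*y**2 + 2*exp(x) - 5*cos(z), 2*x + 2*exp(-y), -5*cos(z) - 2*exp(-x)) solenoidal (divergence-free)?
No, ∇·F = 2*exp(x) + 5*sin(z) - 2*exp(-y)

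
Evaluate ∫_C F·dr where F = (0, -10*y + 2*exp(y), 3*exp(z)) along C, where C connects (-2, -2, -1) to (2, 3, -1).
-25 - 2*exp(-2) + 2*exp(3)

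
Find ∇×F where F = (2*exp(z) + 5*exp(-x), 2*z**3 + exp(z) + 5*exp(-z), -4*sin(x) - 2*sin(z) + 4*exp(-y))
(-6*z**2 - exp(z) + 5*exp(-z) - 4*exp(-y), 2*exp(z) + 4*cos(x), 0)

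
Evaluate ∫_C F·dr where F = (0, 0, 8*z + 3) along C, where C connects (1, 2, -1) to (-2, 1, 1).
6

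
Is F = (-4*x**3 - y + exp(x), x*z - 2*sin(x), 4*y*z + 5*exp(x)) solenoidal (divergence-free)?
No, ∇·F = -12*x**2 + 4*y + exp(x)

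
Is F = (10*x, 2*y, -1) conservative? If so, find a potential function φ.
Yes, F is conservative. φ = 5*x**2 + y**2 - z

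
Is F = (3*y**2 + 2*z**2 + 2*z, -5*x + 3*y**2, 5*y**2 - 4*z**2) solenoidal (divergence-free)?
No, ∇·F = 6*y - 8*z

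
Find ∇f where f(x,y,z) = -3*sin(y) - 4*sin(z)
(0, -3*cos(y), -4*cos(z))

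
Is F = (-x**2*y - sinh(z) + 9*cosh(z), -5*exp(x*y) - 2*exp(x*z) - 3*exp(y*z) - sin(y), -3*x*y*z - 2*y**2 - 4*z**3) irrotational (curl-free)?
No, ∇×F = (-3*x*z + 2*x*exp(x*z) + 3*y*exp(y*z) - 4*y, 3*y*z + 9*sinh(z) - cosh(z), x**2 - 5*y*exp(x*y) - 2*z*exp(x*z))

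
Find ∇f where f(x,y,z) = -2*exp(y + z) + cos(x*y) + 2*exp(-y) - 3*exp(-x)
(-y*sin(x*y) + 3*exp(-x), -x*sin(x*y) - 2*exp(y + z) - 2*exp(-y), -2*exp(y + z))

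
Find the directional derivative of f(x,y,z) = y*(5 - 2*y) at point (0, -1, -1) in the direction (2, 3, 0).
27*sqrt(13)/13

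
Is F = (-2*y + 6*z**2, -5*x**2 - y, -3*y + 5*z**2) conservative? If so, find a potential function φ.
No, ∇×F = (-3, 12*z, 2 - 10*x) ≠ 0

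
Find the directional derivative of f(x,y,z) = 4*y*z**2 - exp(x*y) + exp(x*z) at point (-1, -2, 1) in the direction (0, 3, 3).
sqrt(2)*(-12*E - 1 + exp(3))*exp(-1)/2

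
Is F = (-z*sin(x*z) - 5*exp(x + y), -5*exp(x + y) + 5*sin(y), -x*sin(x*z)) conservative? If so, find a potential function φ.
Yes, F is conservative. φ = -5*exp(x + y) - 5*cos(y) + cos(x*z)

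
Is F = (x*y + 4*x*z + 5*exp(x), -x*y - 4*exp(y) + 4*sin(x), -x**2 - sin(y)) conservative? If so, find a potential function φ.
No, ∇×F = (-cos(y), 6*x, -x - y + 4*cos(x)) ≠ 0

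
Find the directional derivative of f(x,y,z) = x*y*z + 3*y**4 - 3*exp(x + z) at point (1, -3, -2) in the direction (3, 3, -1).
3*sqrt(19)*(-319*E - 2)*exp(-1)/19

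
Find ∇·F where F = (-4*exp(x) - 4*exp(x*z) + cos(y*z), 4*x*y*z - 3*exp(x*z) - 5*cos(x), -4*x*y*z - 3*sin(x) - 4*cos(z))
-4*x*y + 4*x*z - 4*z*exp(x*z) - 4*exp(x) + 4*sin(z)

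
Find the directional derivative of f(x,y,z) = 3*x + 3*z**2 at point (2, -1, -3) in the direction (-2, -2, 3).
-60*sqrt(17)/17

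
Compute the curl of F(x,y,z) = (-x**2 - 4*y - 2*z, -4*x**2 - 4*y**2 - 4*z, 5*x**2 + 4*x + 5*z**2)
(4, -10*x - 6, 4 - 8*x)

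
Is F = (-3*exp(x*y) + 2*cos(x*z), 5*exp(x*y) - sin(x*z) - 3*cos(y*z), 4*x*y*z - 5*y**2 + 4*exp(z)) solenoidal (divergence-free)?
No, ∇·F = 4*x*y + 5*x*exp(x*y) - 3*y*exp(x*y) - 2*z*sin(x*z) + 3*z*sin(y*z) + 4*exp(z)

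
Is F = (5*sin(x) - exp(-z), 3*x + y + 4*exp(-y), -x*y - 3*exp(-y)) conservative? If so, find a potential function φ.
No, ∇×F = (-x + 3*exp(-y), y + exp(-z), 3) ≠ 0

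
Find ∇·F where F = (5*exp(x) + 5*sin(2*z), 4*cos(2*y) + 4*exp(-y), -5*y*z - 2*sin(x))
-5*y + 5*exp(x) - 8*sin(2*y) - 4*exp(-y)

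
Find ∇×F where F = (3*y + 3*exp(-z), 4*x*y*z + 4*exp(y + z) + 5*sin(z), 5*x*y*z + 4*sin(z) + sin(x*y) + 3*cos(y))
(-4*x*y + 5*x*z + x*cos(x*y) - 4*exp(y + z) - 3*sin(y) - 5*cos(z), -5*y*z - y*cos(x*y) - 3*exp(-z), 4*y*z - 3)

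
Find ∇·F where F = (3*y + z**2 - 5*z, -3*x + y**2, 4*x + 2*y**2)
2*y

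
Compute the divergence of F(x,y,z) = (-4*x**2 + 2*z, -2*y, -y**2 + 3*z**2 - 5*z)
-8*x + 6*z - 7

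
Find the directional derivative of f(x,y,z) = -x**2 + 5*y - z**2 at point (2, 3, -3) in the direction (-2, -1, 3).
3*sqrt(14)/2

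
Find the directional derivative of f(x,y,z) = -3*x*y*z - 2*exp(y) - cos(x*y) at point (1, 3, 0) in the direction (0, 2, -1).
sqrt(5)*(-4*exp(3) + 2*sin(3) + 9)/5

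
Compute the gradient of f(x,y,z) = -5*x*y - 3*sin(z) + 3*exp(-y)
(-5*y, -5*x - 3*exp(-y), -3*cos(z))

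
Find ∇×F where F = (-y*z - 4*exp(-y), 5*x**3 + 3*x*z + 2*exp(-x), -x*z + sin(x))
(-3*x, -y + z - cos(x), 15*x**2 + 4*z - 4*exp(-y) - 2*exp(-x))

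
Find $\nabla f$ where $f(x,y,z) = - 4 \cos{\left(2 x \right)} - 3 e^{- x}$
(8*sin(2*x) + 3*exp(-x), 0, 0)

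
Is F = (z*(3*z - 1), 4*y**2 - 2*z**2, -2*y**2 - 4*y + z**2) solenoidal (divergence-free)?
No, ∇·F = 8*y + 2*z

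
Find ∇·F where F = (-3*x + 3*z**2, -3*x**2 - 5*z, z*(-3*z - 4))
-6*z - 7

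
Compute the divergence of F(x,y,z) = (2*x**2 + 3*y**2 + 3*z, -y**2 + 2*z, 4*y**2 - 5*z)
4*x - 2*y - 5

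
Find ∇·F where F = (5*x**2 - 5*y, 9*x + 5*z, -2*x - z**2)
10*x - 2*z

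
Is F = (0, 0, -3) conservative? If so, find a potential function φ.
Yes, F is conservative. φ = -3*z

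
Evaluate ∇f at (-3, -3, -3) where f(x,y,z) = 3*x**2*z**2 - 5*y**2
(-162, 30, -162)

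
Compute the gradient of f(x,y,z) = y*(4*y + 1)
(0, 8*y + 1, 0)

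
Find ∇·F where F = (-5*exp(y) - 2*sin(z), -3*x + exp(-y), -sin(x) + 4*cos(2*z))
-8*sin(2*z) - exp(-y)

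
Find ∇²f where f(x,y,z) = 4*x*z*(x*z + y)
8*x**2 + 8*z**2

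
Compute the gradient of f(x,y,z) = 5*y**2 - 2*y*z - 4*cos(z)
(0, 10*y - 2*z, -2*y + 4*sin(z))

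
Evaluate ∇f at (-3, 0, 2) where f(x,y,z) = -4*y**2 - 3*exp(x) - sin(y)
(-3*exp(-3), -1, 0)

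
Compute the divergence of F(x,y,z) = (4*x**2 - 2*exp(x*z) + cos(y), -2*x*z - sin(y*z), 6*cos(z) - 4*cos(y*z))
8*x + 4*y*sin(y*z) - 2*z*exp(x*z) - z*cos(y*z) - 6*sin(z)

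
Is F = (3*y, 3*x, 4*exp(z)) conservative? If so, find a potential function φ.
Yes, F is conservative. φ = 3*x*y + 4*exp(z)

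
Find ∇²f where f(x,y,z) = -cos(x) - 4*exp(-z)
cos(x) - 4*exp(-z)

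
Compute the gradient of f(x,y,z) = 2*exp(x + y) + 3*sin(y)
(2*exp(x + y), 2*exp(x + y) + 3*cos(y), 0)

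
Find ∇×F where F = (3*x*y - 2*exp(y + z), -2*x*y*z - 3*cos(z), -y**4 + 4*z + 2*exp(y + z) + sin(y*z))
(2*x*y - 4*y**3 + z*cos(y*z) + 2*exp(y + z) - 3*sin(z), -2*exp(y + z), -3*x - 2*y*z + 2*exp(y + z))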